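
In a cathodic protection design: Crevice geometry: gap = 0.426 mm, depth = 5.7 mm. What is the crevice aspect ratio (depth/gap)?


Aspect ratio = depth / gap
Ratio = 5.7 / 0.426 = 13.4

13.4


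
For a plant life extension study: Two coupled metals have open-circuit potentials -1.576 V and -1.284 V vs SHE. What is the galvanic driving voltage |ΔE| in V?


Driving voltage is the absolute potential difference.
|ΔE| = |-1.576 − (-1.284)| = 0.292 V

0.292 V


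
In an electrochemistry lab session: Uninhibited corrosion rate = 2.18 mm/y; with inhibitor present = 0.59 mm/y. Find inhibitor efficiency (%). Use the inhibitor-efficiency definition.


Apply the inhibitor-efficiency definition: IE = (CR_blank − CR_inh)/CR_blank × 100
IE = (2.18 − 0.59) / 2.18 × 100
IE = 1.59 / 2.18 × 100 = 72.9 %

72.9 %


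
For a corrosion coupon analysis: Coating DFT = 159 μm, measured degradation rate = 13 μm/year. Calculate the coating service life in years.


Service life = thickness / degradation rate
Life = 159 / 13 = 12.2 years

12.2 years


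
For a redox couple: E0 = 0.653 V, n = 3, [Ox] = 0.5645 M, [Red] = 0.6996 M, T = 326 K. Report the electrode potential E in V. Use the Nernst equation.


Apply the Nernst equation: E = E0 + (RT/nF)*ln([Ox]/[Red])
Step 1: RT/nF = 8.314*326/(3*96485) = 0.00936368 V
Step 2: [Ox]/[Red] = 0.5645/0.6996 = 0.80689
Step 3: ln(0.80689) = -0.214568
Step 4: correction = 0.00936368 * -0.214568 = -0.002 V
E = 0.653 + -0.002 = 0.651 V

0.651 V


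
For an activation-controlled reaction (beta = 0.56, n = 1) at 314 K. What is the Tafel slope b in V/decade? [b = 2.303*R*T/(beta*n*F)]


Apply the Tafel slope relation: b = 2.303*R*T/(beta*n*F)
Numerator: 2.303 * 8.314 * 314 = 6012.2
Denominator: 0.56 * 1 * 96485 = 54031.6
b = 6012.2 / 54031.6 = 0.111 V/decade

0.111 V/decade


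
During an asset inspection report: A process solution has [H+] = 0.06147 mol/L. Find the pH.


pH = −log10[H+]
pH = −log10(0.06147) = 1.21

1.21


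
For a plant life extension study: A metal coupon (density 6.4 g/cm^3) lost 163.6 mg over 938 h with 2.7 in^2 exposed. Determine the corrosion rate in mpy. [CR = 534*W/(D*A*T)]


Apply the mpy weight-loss relation: CR = 534 * W / (D * A * T)
Numerator: 534 * 163.6 = 87362.4
Denominator: 6.4 * 2.7 * 938 = 16208.64
CR = 87362.4 / 16208.64 = 5.39 mpy

5.39 mpy


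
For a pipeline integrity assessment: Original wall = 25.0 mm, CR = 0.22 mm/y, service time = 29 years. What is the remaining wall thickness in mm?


Remaining wall = original − CR × time
t = 25.0 − 0.22*29 = 25.0 − 6.38 = 18.62 mm

18.62 mm


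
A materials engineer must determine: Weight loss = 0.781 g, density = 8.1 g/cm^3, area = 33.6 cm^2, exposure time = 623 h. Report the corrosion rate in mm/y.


Apply the mm/y weight-loss relation: CR = 87600 * W / (D * A * T)
Numerator: 87600 * 0.781 = 68415.6
Denominator: 8.1 * 33.6 * 623 = 169555.68
CR = 68415.6 / 169555.68 = 0.4035 mm/y

0.4035 mm/y


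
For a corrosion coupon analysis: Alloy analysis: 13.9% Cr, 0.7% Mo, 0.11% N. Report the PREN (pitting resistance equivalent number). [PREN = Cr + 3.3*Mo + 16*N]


Apply the PREN formula: PREN = Cr + 3.3*Mo + 16*N
PREN = 13.9 + 3.3*0.7 + 16*0.11
PREN = 13.9 + 2.31 + 1.76 = 17.97

17.97


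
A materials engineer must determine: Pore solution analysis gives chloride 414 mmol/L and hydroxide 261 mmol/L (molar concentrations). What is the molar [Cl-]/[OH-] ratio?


Threshold parameter = [Cl-] / [OH-] (molar basis; both in mmol/L, so units cancel)
Ratio = 414 / 261 = 1.59

1.59


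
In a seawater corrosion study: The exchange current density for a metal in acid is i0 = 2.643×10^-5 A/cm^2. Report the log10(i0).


i0 = 2.643×10^-5 A/cm^2
log10(i0) = -4.578

-4.578


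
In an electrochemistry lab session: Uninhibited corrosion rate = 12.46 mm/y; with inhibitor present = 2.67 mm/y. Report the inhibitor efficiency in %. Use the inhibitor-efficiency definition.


Apply the inhibitor-efficiency definition: IE = (CR_blank − CR_inh)/CR_blank × 100
IE = (12.46 − 2.67) / 12.46 × 100
IE = 9.79 / 12.46 × 100 = 78.6 %

78.6 %


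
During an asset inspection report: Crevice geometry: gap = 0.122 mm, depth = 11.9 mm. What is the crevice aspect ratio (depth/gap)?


Aspect ratio = depth / gap
Ratio = 11.9 / 0.122 = 97.5

97.5


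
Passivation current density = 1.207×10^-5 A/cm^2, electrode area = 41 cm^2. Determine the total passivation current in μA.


I = i_pass * A, then convert A → μA (×10^6)
I = 1.207×10^-5 * 41 * 10^6 = 494.87 μA

494.87 μA


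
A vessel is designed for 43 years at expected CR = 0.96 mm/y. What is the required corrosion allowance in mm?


Corrosion allowance = CR × design life
CA = 0.96 * 43 = 41.28 mm

41.28 mm


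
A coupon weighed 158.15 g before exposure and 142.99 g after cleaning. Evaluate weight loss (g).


Weight loss = initial − final
WL = 158.15 − 142.99 = 15.16 g

15.16 g


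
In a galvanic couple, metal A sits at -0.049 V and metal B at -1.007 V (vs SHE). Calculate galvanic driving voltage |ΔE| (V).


Driving voltage is the absolute potential difference.
|ΔE| = |-0.049 − (-1.007)| = 0.958 V

0.958 V


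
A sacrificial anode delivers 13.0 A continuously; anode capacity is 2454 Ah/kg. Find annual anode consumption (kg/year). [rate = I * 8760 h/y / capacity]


Annual consumption = current * hours per year / capacity
Rate = 13.0 * 8760 / 2454 = 46.4 kg/year

46.4 kg/year


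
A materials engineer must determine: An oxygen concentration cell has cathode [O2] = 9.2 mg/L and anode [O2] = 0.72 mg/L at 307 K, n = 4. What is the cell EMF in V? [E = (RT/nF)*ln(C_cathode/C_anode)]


Apply the Nernst concentration-cell relation: E = (RT/nF)*ln(C_cathode/C_anode)
RT/nF = 8.314*307/(4*96485) = 0.00661346 V
ln(9.2/0.72) = 2.54771
E = 0.00661346 * 2.54771 = 0.01685 V

0.01685 V


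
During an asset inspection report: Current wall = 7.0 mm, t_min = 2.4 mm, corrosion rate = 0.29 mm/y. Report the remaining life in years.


Apply the remaining-life relation: RL = (t_current − t_min) / CR
RL = (7.0 − 2.4) / 0.29 = 4.6 / 0.29 = 15.9 years

15.9 years


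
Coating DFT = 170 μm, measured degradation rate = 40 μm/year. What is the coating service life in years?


Service life = thickness / degradation rate
Life = 170 / 40 = 4.3 years

4.3 years


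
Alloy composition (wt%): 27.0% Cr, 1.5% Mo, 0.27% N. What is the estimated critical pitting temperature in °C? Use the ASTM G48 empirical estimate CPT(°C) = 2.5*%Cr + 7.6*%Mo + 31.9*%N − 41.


Apply the ASTM G48 empirical CPT estimate: CPT(°C) = 2.5*%Cr + 7.6*%Mo + 31.9*%N − 41
2.5*27.0 = 67.5; 7.6*1.5 = 11.4; 31.9*0.27 = 8.613
CPT = 67.5 + 11.4 + 8.613 − 41 = 46.513 °C
Rounded to 0.1 °C: CPT ≈ 46.5 °C

46.5 °C


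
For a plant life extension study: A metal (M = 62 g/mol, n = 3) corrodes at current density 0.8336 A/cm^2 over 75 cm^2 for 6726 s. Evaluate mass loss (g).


Apply Faraday's law: m = i*A*t*M / (n*F)
Total charge passed Q = i*A*t = 0.8336*75*6726 = 420509.52 C
m = Q*M/(n*F) = 420509.52*62/(3*96485) = 90.071 g

90.071 g


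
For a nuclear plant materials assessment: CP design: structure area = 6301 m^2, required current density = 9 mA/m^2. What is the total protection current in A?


I = area * current density, then convert mA → A (÷1000)
I = 6301 * 9 / 1000 = 56.71 A

56.71 A


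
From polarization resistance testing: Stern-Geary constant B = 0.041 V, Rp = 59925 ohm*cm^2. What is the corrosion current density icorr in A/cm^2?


Apply the Stern-Geary relation: icorr = B / Rp
icorr = 0.041 / 59925 = 6.842×10^-7 A/cm^2

6.842×10^-7 A/cm^2


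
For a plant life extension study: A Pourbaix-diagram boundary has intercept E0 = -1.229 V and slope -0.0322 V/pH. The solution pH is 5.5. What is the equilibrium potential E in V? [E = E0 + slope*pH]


Apply the Pourbaix line equation: E = E0 + slope*pH
E = -1.229 + (-0.0322)*5.5 = -1.229 + (-0.1771) = -1.4061 V
Rounded to 4 decimal places: E = -1.4061 V

-1.4061 V


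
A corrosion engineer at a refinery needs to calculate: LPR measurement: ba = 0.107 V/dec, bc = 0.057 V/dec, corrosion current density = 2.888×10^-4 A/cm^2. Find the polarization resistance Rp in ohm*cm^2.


Apply the Stern-Geary equation: Rp = ba*bc / (2.303*icorr*(ba+bc))
ba*bc = 0.107*0.057 = 0.006099
ba+bc = 0.164; 2.303*icorr*(ba+bc) = 2.303*2.888×10^-4*0.164 = 1.0907745×10^-4
Rp = 0.006099 / 1.0907745×10^-4 = 55.91 ohm*cm^2

55.91 ohm*cm^2


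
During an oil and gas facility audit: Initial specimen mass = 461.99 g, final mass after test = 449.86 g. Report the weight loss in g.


Weight loss = initial − final
WL = 461.99 − 449.86 = 12.13 g

12.13 g


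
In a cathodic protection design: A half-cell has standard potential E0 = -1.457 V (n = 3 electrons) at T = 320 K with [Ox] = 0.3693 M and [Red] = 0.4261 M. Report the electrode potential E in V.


Apply the Nernst equation: E = E0 + (RT/nF)*ln([Ox]/[Red])
Step 1: RT/nF = 8.314*320/(3*96485) = 0.00919134 V
Step 2: [Ox]/[Red] = 0.3693/0.4261 = 0.866698
Step 3: ln(0.866698) = -0.143065
Step 4: correction = 0.00919134 * -0.143065 = -0.001 V
E = -1.457 + -0.001 = -1.458 V

-1.458 V


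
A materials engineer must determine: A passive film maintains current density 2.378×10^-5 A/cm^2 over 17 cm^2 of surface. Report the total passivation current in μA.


I = i_pass * A, then convert A → μA (×10^6)
I = 2.378×10^-5 * 17 * 10^6 = 404.26 μA

404.26 μA


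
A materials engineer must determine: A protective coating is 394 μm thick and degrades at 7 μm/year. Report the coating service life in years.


Service life = thickness / degradation rate
Life = 394 / 7 = 56.3 years

56.3 years


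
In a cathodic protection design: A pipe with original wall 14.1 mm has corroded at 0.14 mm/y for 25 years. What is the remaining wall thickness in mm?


Remaining wall = original − CR × time
t = 14.1 − 0.14*25 = 14.1 − 3.5 = 10.6 mm

10.6 mm


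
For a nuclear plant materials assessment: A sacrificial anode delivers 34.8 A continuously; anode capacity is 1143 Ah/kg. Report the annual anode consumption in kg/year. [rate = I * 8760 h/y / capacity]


Annual consumption = current * hours per year / capacity
Rate = 34.8 * 8760 / 1143 = 266.7 kg/year

266.7 kg/year


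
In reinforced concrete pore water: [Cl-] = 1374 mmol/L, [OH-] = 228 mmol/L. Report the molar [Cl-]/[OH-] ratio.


Threshold parameter = [Cl-] / [OH-] (molar basis; both in mmol/L, so units cancel)
Ratio = 1374 / 228 = 6.03

6.03


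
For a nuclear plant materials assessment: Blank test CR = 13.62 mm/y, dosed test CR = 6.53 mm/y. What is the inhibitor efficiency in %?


Apply the inhibitor-efficiency definition: IE = (CR_blank − CR_inh)/CR_blank × 100
IE = (13.62 − 6.53) / 13.62 × 100
IE = 7.09 / 13.62 × 100 = 52.1 %

52.1 %


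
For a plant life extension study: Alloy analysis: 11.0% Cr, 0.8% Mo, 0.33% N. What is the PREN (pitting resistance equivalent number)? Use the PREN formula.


Apply the PREN formula: PREN = Cr + 3.3*Mo + 16*N
PREN = 11.0 + 3.3*0.8 + 16*0.33
PREN = 11.0 + 2.64 + 5.28 = 18.92

18.92


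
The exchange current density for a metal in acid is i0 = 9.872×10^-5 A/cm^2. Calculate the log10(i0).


i0 = 9.872×10^-5 A/cm^2
log10(i0) = -4.006

-4.006


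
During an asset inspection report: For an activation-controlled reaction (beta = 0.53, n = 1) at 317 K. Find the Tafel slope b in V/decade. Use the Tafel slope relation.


Apply the Tafel slope relation: b = 2.303*R*T/(beta*n*F)
Numerator: 2.303 * 8.314 * 317 = 6069.64
Denominator: 0.53 * 1 * 96485 = 51137.05
b = 6069.64 / 51137.05 = 0.1187 V/decade

0.1187 V/decade


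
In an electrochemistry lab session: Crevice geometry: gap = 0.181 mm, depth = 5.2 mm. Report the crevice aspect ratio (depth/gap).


Aspect ratio = depth / gap
Ratio = 5.2 / 0.181 = 28.7

28.7


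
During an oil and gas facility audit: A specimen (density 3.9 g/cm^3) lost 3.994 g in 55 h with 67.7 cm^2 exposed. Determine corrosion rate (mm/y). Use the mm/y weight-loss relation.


Apply the mm/y weight-loss relation: CR = 87600 * W / (D * A * T)
Numerator: 87600 * 3.994 = 349874.4
Denominator: 3.9 * 67.7 * 55 = 14521.65
CR = 349874.4 / 14521.65 = 24.0933 mm/y

24.0933 mm/y


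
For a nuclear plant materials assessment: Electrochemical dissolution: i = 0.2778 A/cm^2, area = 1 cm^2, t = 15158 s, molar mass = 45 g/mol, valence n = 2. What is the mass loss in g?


Apply Faraday's law: m = i*A*t*M / (n*F)
Total charge passed Q = i*A*t = 0.2778*1*15158 = 4210.8924 C
m = Q*M/(n*F) = 4210.8924*45/(2*96485) = 0.982 g

0.982 g


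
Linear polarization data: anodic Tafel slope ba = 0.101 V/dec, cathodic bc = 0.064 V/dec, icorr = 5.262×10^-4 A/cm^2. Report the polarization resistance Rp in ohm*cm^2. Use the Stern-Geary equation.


Apply the Stern-Geary equation: Rp = ba*bc / (2.303*icorr*(ba+bc))
ba*bc = 0.101*0.064 = 0.006464
ba+bc = 0.165; 2.303*icorr*(ba+bc) = 2.303*5.262×10^-4*0.165 = 1.9995337×10^-4
Rp = 0.006464 / 1.9995337×10^-4 = 32.3 ohm*cm^2

32.3 ohm*cm^2


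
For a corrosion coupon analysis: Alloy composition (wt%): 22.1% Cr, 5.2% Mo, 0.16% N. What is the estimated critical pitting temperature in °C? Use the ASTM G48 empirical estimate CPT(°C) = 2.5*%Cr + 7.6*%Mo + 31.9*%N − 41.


Apply the ASTM G48 empirical CPT estimate: CPT(°C) = 2.5*%Cr + 7.6*%Mo + 31.9*%N − 41
2.5*22.1 = 55.25; 7.6*5.2 = 39.52; 31.9*0.16 = 5.104
CPT = 55.25 + 39.52 + 5.104 − 41 = 58.874 °C
Rounded to 0.1 °C: CPT ≈ 58.9 °C

58.9 °C


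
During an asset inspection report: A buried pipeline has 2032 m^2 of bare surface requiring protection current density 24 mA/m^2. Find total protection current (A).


I = area * current density, then convert mA → A (÷1000)
I = 2032 * 24 / 1000 = 48.77 A

48.77 A


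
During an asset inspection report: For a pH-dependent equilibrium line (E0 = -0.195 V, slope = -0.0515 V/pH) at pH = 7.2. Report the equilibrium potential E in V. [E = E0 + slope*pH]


Apply the Pourbaix line equation: E = E0 + slope*pH
E = -0.195 + (-0.0515)*7.2 = -0.195 + (-0.3708) = -0.5658 V
Rounded to 4 decimal places: E = -0.5658 V

-0.5658 V


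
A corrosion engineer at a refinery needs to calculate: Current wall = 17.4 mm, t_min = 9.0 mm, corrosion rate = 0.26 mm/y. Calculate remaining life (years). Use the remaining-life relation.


Apply the remaining-life relation: RL = (t_current − t_min) / CR
RL = (17.4 − 9.0) / 0.26 = 8.4 / 0.26 = 32.3 years

32.3 years


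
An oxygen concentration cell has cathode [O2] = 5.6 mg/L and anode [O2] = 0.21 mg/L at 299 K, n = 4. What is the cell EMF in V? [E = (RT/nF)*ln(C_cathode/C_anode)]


Apply the Nernst concentration-cell relation: E = (RT/nF)*ln(C_cathode/C_anode)
RT/nF = 8.314*299/(4*96485) = 0.00644112 V
ln(5.6/0.21) = 3.28341
E = 0.00644112 * 3.28341 = 0.02115 V

0.02115 V


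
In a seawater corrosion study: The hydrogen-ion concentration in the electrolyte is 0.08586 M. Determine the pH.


pH = −log10[H+]
pH = −log10(0.08586) = 1.07

1.07


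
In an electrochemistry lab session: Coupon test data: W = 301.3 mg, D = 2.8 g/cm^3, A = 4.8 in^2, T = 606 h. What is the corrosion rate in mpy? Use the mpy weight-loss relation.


Apply the mpy weight-loss relation: CR = 534 * W / (D * A * T)
Numerator: 534 * 301.3 = 160894.2
Denominator: 2.8 * 4.8 * 606 = 8144.64
CR = 160894.2 / 8144.64 = 19.755 mpy

19.755 mpy


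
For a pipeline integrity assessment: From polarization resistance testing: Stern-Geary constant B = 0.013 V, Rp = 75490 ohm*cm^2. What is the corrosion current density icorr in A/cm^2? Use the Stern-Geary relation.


Apply the Stern-Geary relation: icorr = B / Rp
icorr = 0.013 / 75490 = 1.722×10^-7 A/cm^2

1.722×10^-7 A/cm^2


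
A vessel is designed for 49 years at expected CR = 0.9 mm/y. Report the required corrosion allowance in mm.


Corrosion allowance = CR × design life
CA = 0.9 * 49 = 44.1 mm

44.1 mm


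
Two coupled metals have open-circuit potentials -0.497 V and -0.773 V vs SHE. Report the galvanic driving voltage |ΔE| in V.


Driving voltage is the absolute potential difference.
|ΔE| = |-0.497 − (-0.773)| = 0.276 V

0.276 V


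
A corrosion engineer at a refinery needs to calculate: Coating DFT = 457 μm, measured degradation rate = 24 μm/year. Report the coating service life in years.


Service life = thickness / degradation rate
Life = 457 / 24 = 19.0 years

19.0 years


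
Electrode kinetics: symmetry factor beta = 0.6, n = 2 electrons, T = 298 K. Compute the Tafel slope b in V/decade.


Apply the Tafel slope relation: b = 2.303*R*T/(beta*n*F)
Numerator: 2.303 * 8.314 * 298 = 5705.85
Denominator: 0.6 * 2 * 96485 = 115782.0
b = 5705.85 / 115782.0 = 0.049 V/decade

0.049 V/decade


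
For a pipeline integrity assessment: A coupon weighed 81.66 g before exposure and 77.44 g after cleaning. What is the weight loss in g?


Weight loss = initial − final
WL = 81.66 − 77.44 = 4.22 g

4.22 g


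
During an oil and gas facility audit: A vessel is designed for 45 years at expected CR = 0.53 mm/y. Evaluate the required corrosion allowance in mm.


Corrosion allowance = CR × design life
CA = 0.53 * 45 = 23.85 mm

23.85 mm


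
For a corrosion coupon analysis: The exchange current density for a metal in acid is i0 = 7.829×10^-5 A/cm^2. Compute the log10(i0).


i0 = 7.829×10^-5 A/cm^2
log10(i0) = -4.106

-4.106


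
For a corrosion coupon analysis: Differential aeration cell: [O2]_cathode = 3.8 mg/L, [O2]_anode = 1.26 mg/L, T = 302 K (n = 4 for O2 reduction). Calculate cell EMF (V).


Apply the Nernst concentration-cell relation: E = (RT/nF)*ln(C_cathode/C_anode)
RT/nF = 8.314*302/(4*96485) = 0.00650575 V
ln(3.8/1.26) = 1.10389
E = 0.00650575 * 1.10389 = 0.00718 V

0.00718 V


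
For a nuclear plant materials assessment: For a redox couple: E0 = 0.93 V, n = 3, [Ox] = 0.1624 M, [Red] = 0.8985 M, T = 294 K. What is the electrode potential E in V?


Apply the Nernst equation: E = E0 + (RT/nF)*ln([Ox]/[Red])
Step 1: RT/nF = 8.314*294/(3*96485) = 0.00844455 V
Step 2: [Ox]/[Red] = 0.1624/0.8985 = 0.180746
Step 3: ln(0.180746) = -1.710663
Step 4: correction = 0.00844455 * -1.710663 = -0.0144 V
E = 0.93 + -0.0144 = 0.9156 V

0.9156 V


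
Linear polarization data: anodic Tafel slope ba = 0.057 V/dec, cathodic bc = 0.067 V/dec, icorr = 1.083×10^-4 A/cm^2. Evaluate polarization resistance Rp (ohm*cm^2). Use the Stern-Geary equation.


Apply the Stern-Geary equation: Rp = ba*bc / (2.303*icorr*(ba+bc))
ba*bc = 0.057*0.067 = 0.003819
ba+bc = 0.124; 2.303*icorr*(ba+bc) = 2.303*1.083×10^-4*0.124 = 3.0927448×10^-5
Rp = 0.003819 / 3.0927448×10^-5 = 123.5 ohm*cm^2

123.5 ohm*cm^2


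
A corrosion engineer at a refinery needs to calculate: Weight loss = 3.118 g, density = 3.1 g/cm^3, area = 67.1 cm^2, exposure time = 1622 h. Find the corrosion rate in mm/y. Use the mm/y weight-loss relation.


Apply the mm/y weight-loss relation: CR = 87600 * W / (D * A * T)
Numerator: 87600 * 3.118 = 273136.8
Denominator: 3.1 * 67.1 * 1622 = 337392.22
CR = 273136.8 / 337392.22 = 0.809553 mm/y

0.809553 mm/y


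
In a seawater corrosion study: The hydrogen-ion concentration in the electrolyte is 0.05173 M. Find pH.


pH = −log10[H+]
pH = −log10(0.05173) = 1.29

1.29


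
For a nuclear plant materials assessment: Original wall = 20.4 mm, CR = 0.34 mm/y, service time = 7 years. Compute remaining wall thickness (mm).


Remaining wall = original − CR × time
t = 20.4 − 0.34*7 = 20.4 − 2.38 = 18.02 mm

18.02 mm


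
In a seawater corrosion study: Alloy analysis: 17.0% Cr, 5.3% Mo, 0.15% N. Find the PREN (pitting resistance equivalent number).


Apply the PREN formula: PREN = Cr + 3.3*Mo + 16*N
PREN = 17.0 + 3.3*5.3 + 16*0.15
PREN = 17.0 + 17.49 + 2.4 = 36.89

36.89


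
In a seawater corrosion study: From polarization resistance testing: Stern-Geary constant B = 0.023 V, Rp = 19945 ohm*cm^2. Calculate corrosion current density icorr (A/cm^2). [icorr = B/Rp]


Apply the Stern-Geary relation: icorr = B / Rp
icorr = 0.023 / 19945 = 1.153×10^-6 A/cm^2

1.153×10^-6 A/cm^2


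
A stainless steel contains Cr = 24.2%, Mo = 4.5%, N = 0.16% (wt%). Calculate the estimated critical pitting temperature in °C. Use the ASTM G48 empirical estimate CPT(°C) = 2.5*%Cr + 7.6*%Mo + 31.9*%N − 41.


Apply the ASTM G48 empirical CPT estimate: CPT(°C) = 2.5*%Cr + 7.6*%Mo + 31.9*%N − 41
2.5*24.2 = 60.5; 7.6*4.5 = 34.2; 31.9*0.16 = 5.104
CPT = 60.5 + 34.2 + 5.104 − 41 = 58.804 °C
Rounded to 0.1 °C: CPT ≈ 58.8 °C

58.8 °C


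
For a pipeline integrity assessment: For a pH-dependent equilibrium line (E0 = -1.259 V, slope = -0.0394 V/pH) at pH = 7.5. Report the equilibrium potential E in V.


Apply the Pourbaix line equation: E = E0 + slope*pH
E = -1.259 + (-0.0394)*7.5 = -1.259 + (-0.2955) = -1.5545 V
Rounded to 3 decimal places: E = -1.555 V

-1.555 V


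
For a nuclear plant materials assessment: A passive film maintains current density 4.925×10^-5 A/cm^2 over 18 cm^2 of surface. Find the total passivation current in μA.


I = i_pass * A, then convert A → μA (×10^6)
I = 4.925×10^-5 * 18 * 10^6 = 886.5 μA

886.5 μA


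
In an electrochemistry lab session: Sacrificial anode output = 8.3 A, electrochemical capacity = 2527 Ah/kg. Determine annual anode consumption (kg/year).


Annual consumption = current * hours per year / capacity
Rate = 8.3 * 8760 / 2527 = 28.8 kg/year

28.8 kg/year


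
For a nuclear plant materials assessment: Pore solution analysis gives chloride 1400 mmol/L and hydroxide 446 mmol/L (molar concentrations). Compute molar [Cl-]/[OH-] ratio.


Threshold parameter = [Cl-] / [OH-] (molar basis; both in mmol/L, so units cancel)
Ratio = 1400 / 446 = 3.14

3.14


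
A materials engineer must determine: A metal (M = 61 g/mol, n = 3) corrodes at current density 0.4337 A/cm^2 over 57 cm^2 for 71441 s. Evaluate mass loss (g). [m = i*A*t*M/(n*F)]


Apply Faraday's law: m = i*A*t*M / (n*F)
Total charge passed Q = i*A*t = 0.4337*57*71441 = 1766085.8169 C
m = Q*M/(n*F) = 1766085.8169*61/(3*96485) = 372.18647 g

372.18647 g


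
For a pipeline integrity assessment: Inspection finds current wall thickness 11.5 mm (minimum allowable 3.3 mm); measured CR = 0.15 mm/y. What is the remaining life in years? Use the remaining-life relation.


Apply the remaining-life relation: RL = (t_current − t_min) / CR
RL = (11.5 − 3.3) / 0.15 = 8.2 / 0.15 = 54.7 years

54.7 years


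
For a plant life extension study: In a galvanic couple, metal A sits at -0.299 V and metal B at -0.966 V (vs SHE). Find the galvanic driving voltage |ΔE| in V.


Driving voltage is the absolute potential difference.
|ΔE| = |-0.299 − (-0.966)| = 0.667 V

0.667 V


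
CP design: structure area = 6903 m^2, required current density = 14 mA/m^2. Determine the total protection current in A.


I = area * current density, then convert mA → A (÷1000)
I = 6903 * 14 / 1000 = 96.64 A

96.64 A


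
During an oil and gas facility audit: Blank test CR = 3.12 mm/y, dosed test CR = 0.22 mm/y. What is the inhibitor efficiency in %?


Apply the inhibitor-efficiency definition: IE = (CR_blank − CR_inh)/CR_blank × 100
IE = (3.12 − 0.22) / 3.12 × 100
IE = 2.9 / 3.12 × 100 = 92.9 %

92.9 %


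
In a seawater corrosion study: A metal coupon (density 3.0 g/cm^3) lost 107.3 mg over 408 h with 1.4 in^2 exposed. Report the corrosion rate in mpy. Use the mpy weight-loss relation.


Apply the mpy weight-loss relation: CR = 534 * W / (D * A * T)
Numerator: 534 * 107.3 = 57298.2
Denominator: 3.0 * 1.4 * 408 = 1713.6
CR = 57298.2 / 1713.6 = 33.4373 mpy

33.4373 mpy


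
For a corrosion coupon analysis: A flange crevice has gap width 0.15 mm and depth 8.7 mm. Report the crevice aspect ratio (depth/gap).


Aspect ratio = depth / gap
Ratio = 8.7 / 0.15 = 58.0

58.0


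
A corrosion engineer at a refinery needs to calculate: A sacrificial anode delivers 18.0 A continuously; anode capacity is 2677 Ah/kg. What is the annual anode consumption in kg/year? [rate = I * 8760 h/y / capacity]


Annual consumption = current * hours per year / capacity
Rate = 18.0 * 8760 / 2677 = 58.9 kg/year

58.9 kg/year


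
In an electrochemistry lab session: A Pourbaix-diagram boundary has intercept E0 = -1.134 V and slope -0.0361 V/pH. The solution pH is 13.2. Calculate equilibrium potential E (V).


Apply the Pourbaix line equation: E = E0 + slope*pH
E = -1.134 + (-0.0361)*13.2 = -1.134 + (-0.47652) = -1.61052 V
Rounded to 4 decimal places: E = -1.6105 V

-1.6105 V


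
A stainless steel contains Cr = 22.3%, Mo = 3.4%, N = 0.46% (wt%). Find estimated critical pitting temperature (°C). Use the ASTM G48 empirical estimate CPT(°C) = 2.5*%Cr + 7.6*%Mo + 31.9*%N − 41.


Apply the ASTM G48 empirical CPT estimate: CPT(°C) = 2.5*%Cr + 7.6*%Mo + 31.9*%N − 41
2.5*22.3 = 55.75; 7.6*3.4 = 25.84; 31.9*0.46 = 14.674
CPT = 55.75 + 25.84 + 14.674 − 41 = 55.264 °C
Rounded to 0.1 °C: CPT ≈ 55.3 °C

55.3 °C


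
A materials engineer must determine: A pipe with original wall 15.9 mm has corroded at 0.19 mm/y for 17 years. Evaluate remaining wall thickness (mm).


Remaining wall = original − CR × time
t = 15.9 − 0.19*17 = 15.9 − 3.23 = 12.67 mm

12.67 mm


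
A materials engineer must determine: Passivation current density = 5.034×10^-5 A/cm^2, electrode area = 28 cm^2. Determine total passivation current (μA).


I = i_pass * A, then convert A → μA (×10^6)
I = 5.034×10^-5 * 28 * 10^6 = 1409.52 μA

1409.52 μA


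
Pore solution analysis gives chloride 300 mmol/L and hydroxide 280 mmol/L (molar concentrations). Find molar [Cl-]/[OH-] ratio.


Threshold parameter = [Cl-] / [OH-] (molar basis; both in mmol/L, so units cancel)
Ratio = 300 / 280 = 1.07

1.07


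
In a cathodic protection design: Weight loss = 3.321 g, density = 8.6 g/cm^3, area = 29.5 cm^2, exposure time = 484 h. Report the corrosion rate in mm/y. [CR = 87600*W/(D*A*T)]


Apply the mm/y weight-loss relation: CR = 87600 * W / (D * A * T)
Numerator: 87600 * 3.321 = 290919.6
Denominator: 8.6 * 29.5 * 484 = 122790.8
CR = 290919.6 / 122790.8 = 2.36923 mm/y

2.36923 mm/y


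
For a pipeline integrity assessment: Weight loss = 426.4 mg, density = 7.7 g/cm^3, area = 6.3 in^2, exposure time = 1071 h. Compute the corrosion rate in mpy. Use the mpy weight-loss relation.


Apply the mpy weight-loss relation: CR = 534 * W / (D * A * T)
Numerator: 534 * 426.4 = 227697.6
Denominator: 7.7 * 6.3 * 1071 = 51954.21
CR = 227697.6 / 51954.21 = 4.383 mpy

4.383 mpy


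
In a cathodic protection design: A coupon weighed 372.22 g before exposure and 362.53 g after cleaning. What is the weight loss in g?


Weight loss = initial − final
WL = 372.22 − 362.53 = 9.69 g

9.69 g


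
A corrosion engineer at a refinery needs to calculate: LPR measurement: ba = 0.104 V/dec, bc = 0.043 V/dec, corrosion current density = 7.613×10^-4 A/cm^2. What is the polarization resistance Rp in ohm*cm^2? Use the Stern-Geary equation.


Apply the Stern-Geary equation: Rp = ba*bc / (2.303*icorr*(ba+bc))
ba*bc = 0.104*0.043 = 0.004472
ba+bc = 0.147; 2.303*icorr*(ba+bc) = 2.303*7.613×10^-4*0.147 = 2.5773126×10^-4
Rp = 0.004472 / 2.5773126×10^-4 = 17.4 ohm*cm^2

17.4 ohm*cm^2


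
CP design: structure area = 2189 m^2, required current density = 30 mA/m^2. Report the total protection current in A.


I = area * current density, then convert mA → A (÷1000)
I = 2189 * 30 / 1000 = 65.67 A

65.67 A


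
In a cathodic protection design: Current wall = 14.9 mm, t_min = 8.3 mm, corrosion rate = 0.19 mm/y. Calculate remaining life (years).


Apply the remaining-life relation: RL = (t_current − t_min) / CR
RL = (14.9 − 8.3) / 0.19 = 6.6 / 0.19 = 34.7 years

34.7 years


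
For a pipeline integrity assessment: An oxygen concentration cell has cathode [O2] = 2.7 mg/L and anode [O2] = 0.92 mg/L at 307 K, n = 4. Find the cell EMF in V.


Apply the Nernst concentration-cell relation: E = (RT/nF)*ln(C_cathode/C_anode)
RT/nF = 8.314*307/(4*96485) = 0.00661346 V
ln(2.7/0.92) = 1.07663
E = 0.00661346 * 1.07663 = 0.00712 V

0.00712 V


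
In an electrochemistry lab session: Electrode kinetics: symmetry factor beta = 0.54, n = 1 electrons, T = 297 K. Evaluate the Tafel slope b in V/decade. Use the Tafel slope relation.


Apply the Tafel slope relation: b = 2.303*R*T/(beta*n*F)
Numerator: 2.303 * 8.314 * 297 = 5686.7
Denominator: 0.54 * 1 * 96485 = 52101.9
b = 5686.7 / 52101.9 = 0.109 V/decade

0.109 V/decade


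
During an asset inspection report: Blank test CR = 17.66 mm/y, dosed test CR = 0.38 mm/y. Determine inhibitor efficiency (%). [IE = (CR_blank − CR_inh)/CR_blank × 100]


Apply the inhibitor-efficiency definition: IE = (CR_blank − CR_inh)/CR_blank × 100
IE = (17.66 − 0.38) / 17.66 × 100
IE = 17.28 / 17.66 × 100 = 97.8 %

97.8 %


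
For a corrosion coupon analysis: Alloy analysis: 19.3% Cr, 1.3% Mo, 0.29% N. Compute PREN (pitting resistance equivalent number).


Apply the PREN formula: PREN = Cr + 3.3*Mo + 16*N
PREN = 19.3 + 3.3*1.3 + 16*0.29
PREN = 19.3 + 4.29 + 4.64 = 28.23

28.23


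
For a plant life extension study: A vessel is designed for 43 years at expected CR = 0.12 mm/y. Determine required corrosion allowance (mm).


Corrosion allowance = CR × design life
CA = 0.12 * 43 = 5.16 mm

5.16 mm


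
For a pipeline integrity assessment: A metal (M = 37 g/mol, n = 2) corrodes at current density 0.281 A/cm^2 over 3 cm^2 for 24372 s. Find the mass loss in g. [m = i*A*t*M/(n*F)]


Apply Faraday's law: m = i*A*t*M / (n*F)
Total charge passed Q = i*A*t = 0.281*3*24372 = 20545.596 C
m = Q*M/(n*F) = 20545.596*37/(2*96485) = 3.939 g

3.939 g


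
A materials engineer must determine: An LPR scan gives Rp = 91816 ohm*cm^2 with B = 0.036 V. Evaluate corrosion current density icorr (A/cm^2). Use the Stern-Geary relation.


Apply the Stern-Geary relation: icorr = B / Rp
icorr = 0.036 / 91816 = 3.921×10^-7 A/cm^2

3.921×10^-7 A/cm^2


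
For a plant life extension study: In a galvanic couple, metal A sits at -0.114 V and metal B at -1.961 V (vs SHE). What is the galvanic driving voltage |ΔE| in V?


Driving voltage is the absolute potential difference.
|ΔE| = |-0.114 − (-1.961)| = 1.847 V

1.847 V


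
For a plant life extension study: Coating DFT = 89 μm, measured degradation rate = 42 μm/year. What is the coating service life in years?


Service life = thickness / degradation rate
Life = 89 / 42 = 2.1 years

2.1 years


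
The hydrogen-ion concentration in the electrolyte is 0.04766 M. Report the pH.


pH = −log10[H+]
pH = −log10(0.04766) = 1.32

1.32


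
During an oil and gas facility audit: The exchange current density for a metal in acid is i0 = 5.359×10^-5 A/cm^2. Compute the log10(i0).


i0 = 5.359×10^-5 A/cm^2
log10(i0) = -4.271

-4.271


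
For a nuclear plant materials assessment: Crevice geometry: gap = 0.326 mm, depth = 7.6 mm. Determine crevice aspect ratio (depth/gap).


Aspect ratio = depth / gap
Ratio = 7.6 / 0.326 = 23.3

23.3


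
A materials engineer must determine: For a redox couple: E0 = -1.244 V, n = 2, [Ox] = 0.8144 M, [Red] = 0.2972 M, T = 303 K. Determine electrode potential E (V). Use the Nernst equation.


Apply the Nernst equation: E = E0 + (RT/nF)*ln([Ox]/[Red])
Step 1: RT/nF = 8.314*303/(2*96485) = 0.01305458 V
Step 2: [Ox]/[Red] = 0.8144/0.2972 = 2.740242
Step 3: ln(2.740242) = 1.008046
Step 4: correction = 0.01305458 * 1.008046 = 0.013 V
E = -1.244 + 0.013 = -1.231 V

-1.231 V


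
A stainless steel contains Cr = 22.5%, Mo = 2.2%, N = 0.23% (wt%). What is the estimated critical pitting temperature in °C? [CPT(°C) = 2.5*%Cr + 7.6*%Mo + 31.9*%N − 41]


Apply the ASTM G48 empirical CPT estimate: CPT(°C) = 2.5*%Cr + 7.6*%Mo + 31.9*%N − 41
2.5*22.5 = 56.25; 7.6*2.2 = 16.72; 31.9*0.23 = 7.337
CPT = 56.25 + 16.72 + 7.337 − 41 = 39.307 °C
Rounded to 0.1 °C: CPT ≈ 39.3 °C

39.3 °C


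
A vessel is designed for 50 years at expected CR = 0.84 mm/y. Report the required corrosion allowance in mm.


Corrosion allowance = CR × design life
CA = 0.84 * 50 = 42.0 mm

42.0 mm


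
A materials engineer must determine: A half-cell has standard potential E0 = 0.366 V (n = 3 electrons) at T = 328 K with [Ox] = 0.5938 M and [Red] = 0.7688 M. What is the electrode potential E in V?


Apply the Nernst equation: E = E0 + (RT/nF)*ln([Ox]/[Red])
Step 1: RT/nF = 8.314*328/(3*96485) = 0.00942113 V
Step 2: [Ox]/[Red] = 0.5938/0.7688 = 0.772373
Step 3: ln(0.772373) = -0.258288
Step 4: correction = 0.00942113 * -0.258288 = -0.002 V
E = 0.366 + -0.002 = 0.364 V

0.364 V


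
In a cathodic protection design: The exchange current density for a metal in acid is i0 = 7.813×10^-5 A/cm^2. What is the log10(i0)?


i0 = 7.813×10^-5 A/cm^2
log10(i0) = -4.107

-4.107


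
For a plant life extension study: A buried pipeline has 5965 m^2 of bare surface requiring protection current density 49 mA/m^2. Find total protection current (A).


I = area * current density, then convert mA → A (÷1000)
I = 5965 * 49 / 1000 = 292.29 A

292.29 A


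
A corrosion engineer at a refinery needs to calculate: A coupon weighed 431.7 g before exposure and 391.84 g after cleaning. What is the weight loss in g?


Weight loss = initial − final
WL = 431.7 − 391.84 = 39.86 g

39.86 g


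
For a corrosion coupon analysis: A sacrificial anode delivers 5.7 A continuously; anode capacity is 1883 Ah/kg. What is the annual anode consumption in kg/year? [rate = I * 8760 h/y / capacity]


Annual consumption = current * hours per year / capacity
Rate = 5.7 * 8760 / 1883 = 26.5 kg/year

26.5 kg/year


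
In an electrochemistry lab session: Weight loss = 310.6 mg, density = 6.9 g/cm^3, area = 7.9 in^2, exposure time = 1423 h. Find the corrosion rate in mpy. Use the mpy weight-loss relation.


Apply the mpy weight-loss relation: CR = 534 * W / (D * A * T)
Numerator: 534 * 310.6 = 165860.4
Denominator: 6.9 * 7.9 * 1423 = 77567.73
CR = 165860.4 / 77567.73 = 2.1383 mpy

2.1383 mpy


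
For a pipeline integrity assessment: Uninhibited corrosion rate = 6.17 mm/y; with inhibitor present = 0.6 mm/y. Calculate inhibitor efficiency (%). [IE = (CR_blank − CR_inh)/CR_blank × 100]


Apply the inhibitor-efficiency definition: IE = (CR_blank − CR_inh)/CR_blank × 100
IE = (6.17 − 0.6) / 6.17 × 100
IE = 5.57 / 6.17 × 100 = 90.3 %

90.3 %


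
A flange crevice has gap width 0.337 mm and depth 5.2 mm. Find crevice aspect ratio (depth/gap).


Aspect ratio = depth / gap
Ratio = 5.2 / 0.337 = 15.4

15.4


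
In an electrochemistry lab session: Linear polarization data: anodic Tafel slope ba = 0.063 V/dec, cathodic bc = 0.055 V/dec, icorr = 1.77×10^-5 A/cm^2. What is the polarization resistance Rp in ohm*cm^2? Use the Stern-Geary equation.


Apply the Stern-Geary equation: Rp = ba*bc / (2.303*icorr*(ba+bc))
ba*bc = 0.063*0.055 = 0.003465
ba+bc = 0.118; 2.303*icorr*(ba+bc) = 2.303*1.77×10^-5*0.118 = 4.8100458×10^-6
Rp = 0.003465 / 4.8100458×10^-6 = 720.37 ohm*cm^2

720.37 ohm*cm^2


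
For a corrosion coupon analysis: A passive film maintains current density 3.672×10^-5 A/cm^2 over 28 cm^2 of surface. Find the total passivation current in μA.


I = i_pass * A, then convert A → μA (×10^6)
I = 3.672×10^-5 * 28 * 10^6 = 1028.16 μA

1028.16 μA


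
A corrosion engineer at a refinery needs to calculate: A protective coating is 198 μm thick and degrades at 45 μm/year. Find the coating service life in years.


Service life = thickness / degradation rate
Life = 198 / 45 = 4.4 years

4.4 years


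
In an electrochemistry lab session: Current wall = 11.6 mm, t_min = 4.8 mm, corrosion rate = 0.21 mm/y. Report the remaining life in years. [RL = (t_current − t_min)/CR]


Apply the remaining-life relation: RL = (t_current − t_min) / CR
RL = (11.6 − 4.8) / 0.21 = 6.8 / 0.21 = 32.4 years

32.4 years


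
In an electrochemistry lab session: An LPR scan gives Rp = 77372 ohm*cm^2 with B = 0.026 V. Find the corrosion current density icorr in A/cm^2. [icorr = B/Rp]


Apply the Stern-Geary relation: icorr = B / Rp
icorr = 0.026 / 77372 = 3.36×10^-7 A/cm^2

3.36×10^-7 A/cm^2


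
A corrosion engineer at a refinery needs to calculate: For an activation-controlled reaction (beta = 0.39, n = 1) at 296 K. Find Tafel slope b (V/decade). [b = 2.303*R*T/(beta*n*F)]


Apply the Tafel slope relation: b = 2.303*R*T/(beta*n*F)
Numerator: 2.303 * 8.314 * 296 = 5667.55
Denominator: 0.39 * 1 * 96485 = 37629.15
b = 5667.55 / 37629.15 = 0.1506 V/decade

0.1506 V/decade


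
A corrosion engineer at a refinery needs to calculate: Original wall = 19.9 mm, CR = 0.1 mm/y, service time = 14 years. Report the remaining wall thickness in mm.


Remaining wall = original − CR × time
t = 19.9 − 0.1*14 = 19.9 − 1.4 = 18.5 mm

18.5 mm


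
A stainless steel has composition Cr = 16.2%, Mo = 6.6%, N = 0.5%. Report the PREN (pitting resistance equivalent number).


Apply the PREN formula: PREN = Cr + 3.3*Mo + 16*N
PREN = 16.2 + 3.3*6.6 + 16*0.5
PREN = 16.2 + 21.78 + 8.0 = 45.98

45.98


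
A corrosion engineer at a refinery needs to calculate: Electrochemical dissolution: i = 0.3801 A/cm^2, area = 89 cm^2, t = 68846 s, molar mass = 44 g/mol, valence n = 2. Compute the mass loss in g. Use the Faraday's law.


Apply Faraday's law: m = i*A*t*M / (n*F)
Total charge passed Q = i*A*t = 0.3801*89*68846 = 2328984.4494 C
m = Q*M/(n*F) = 2328984.4494*44/(2*96485) = 531.04273 g

531.04273 g


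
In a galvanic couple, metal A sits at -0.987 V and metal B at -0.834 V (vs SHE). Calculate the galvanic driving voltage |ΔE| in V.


Driving voltage is the absolute potential difference.
|ΔE| = |-0.987 − (-0.834)| = 0.153 V

0.153 V


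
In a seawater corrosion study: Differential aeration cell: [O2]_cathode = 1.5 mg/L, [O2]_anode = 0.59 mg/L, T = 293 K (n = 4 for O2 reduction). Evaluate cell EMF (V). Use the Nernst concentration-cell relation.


Apply the Nernst concentration-cell relation: E = (RT/nF)*ln(C_cathode/C_anode)
RT/nF = 8.314*293/(4*96485) = 0.00631187 V
ln(1.5/0.59) = 0.9331
E = 0.00631187 * 0.9331 = 0.00589 V

0.00589 V


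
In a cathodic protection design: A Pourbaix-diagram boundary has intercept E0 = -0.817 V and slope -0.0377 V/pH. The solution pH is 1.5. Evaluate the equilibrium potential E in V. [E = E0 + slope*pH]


Apply the Pourbaix line equation: E = E0 + slope*pH
E = -0.817 + (-0.0377)*1.5 = -0.817 + (-0.05655) = -0.87355 V
Rounded to 3 decimal places: E = -0.874 V

-0.874 V


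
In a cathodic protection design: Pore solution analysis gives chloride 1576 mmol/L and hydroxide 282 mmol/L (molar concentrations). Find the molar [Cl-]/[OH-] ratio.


Threshold parameter = [Cl-] / [OH-] (molar basis; both in mmol/L, so units cancel)
Ratio = 1576 / 282 = 5.59

5.59


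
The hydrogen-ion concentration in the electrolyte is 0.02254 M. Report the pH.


pH = −log10[H+]
pH = −log10(0.02254) = 1.65

1.65


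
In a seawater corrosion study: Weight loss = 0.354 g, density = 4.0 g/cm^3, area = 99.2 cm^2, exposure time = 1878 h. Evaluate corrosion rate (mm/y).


Apply the mm/y weight-loss relation: CR = 87600 * W / (D * A * T)
Numerator: 87600 * 0.354 = 31010.4
Denominator: 4.0 * 99.2 * 1878 = 745190.4
CR = 31010.4 / 745190.4 = 0.0416 mm/y

0.0416 mm/y


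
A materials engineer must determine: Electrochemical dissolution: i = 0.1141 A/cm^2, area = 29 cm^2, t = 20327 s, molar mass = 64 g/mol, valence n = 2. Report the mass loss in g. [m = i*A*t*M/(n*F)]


Apply Faraday's law: m = i*A*t*M / (n*F)
Total charge passed Q = i*A*t = 0.1141*29*20327 = 67260.0103 C
m = Q*M/(n*F) = 67260.0103*64/(2*96485) = 22.307 g

22.307 g
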